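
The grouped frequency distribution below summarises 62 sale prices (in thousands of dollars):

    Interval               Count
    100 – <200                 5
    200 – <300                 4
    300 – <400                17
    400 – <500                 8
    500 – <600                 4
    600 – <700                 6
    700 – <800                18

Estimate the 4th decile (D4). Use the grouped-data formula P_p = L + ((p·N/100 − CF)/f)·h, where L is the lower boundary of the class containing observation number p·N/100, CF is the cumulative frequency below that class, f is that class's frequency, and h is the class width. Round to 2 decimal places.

392.94

N = 62; target position k = 40/100 · 62 = 24.8.
Cumulative frequencies: 5, 9, 26, 34, 38, 44, 62.
Observation 24.8 falls in the class 300 – <400.
L = 300, CF = 9, f = 17, h = 100.
P40 = 300 + ((24.8 − 9)/17)·100 = 300 + 92.9412 = 392.941.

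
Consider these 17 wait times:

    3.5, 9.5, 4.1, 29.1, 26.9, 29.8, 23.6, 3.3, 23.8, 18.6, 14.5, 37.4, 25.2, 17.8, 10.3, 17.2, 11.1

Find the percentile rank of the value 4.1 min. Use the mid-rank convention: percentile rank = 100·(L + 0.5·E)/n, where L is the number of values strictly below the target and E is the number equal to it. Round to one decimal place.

Sorted: 3.3, 3.5, 4.1, 9.5, 10.3, 11.1, 14.5, 17.2, 17.8, 18.6, 23.6, 23.8, 25.2, 26.9, 29.1, 29.8, 37.4.
Count below 4.1: L = 2; count equal: E = 1; n = 17.
Percentile rank = 100·(2 + 0.5·1)/17 = 100·2.5/17 = 14.71.

14.7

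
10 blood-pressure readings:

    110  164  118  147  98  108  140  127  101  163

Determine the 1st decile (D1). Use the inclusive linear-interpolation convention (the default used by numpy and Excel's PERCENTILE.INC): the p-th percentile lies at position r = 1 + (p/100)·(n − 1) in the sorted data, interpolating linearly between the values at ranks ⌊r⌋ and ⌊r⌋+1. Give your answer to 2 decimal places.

Sorted: 98, 101, 108, 110, 118, 127, 140, 147, 163, 164.
n = 10.
r = 1 + (10/100)·(10 − 1) = 1 + 0.9 = 1.9.
Rank 1 is 98 and rank 2 is 101.
Interpolate: 98 + 0.9·(101 − 98) = 98 + 0.9·3 = 100.7.

100.70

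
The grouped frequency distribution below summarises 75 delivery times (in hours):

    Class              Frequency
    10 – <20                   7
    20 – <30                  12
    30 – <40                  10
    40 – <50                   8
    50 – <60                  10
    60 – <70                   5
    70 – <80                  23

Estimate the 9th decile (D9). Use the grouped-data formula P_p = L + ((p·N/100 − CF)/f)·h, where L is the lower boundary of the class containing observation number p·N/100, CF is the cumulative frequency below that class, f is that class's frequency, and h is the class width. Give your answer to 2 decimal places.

N = 75; target position k = 90/100 · 75 = 67.5.
Cumulative frequencies: 7, 19, 29, 37, 47, 52, 75.
Observation 67.5 falls in the class 70 – <80.
L = 70, CF = 52, f = 23, h = 10.
P90 = 70 + ((67.5 − 52)/23)·10 = 70 + 6.73913 = 76.7391.

76.74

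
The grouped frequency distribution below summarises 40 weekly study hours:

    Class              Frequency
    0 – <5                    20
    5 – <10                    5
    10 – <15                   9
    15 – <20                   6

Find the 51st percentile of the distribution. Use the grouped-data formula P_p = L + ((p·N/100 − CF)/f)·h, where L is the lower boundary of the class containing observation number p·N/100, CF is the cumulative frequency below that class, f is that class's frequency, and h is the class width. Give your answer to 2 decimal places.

N = 40; target position k = 51/100 · 40 = 20.4.
Cumulative frequencies: 20, 25, 34, 40.
Observation 20.4 falls in the class 5 – <10.
L = 5, CF = 20, f = 5, h = 5.
P51 = 5 + ((20.4 − 20)/5)·5 = 5 + 0.4 = 5.4.

5.40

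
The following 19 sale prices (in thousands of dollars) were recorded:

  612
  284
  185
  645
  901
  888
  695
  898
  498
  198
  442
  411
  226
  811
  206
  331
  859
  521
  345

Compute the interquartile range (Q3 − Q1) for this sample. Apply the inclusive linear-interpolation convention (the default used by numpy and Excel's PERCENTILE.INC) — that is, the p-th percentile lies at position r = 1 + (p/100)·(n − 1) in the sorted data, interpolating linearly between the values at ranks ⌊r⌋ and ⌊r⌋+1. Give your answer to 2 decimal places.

Sorted: 185, 198, 206, 226, 284, 331, 345, 411, 442, 498, 521, 612, 645, 695, 811, 859, 888, 898, 901.
n = 19.
P25: r = 5.5; ranks 5–6 are 284, 331; interpolating gives 307.5.
P75: r = 14.5; ranks 14–15 are 695, 811; interpolating gives 753.
Difference: 753 − 307.5 = 445.5.

445.50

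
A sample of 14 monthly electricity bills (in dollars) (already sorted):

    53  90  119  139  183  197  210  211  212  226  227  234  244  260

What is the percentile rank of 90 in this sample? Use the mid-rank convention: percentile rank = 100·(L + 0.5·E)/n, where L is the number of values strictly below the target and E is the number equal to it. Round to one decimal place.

10.7

Count below 90: L = 1; count equal: E = 1; n = 14.
Percentile rank = 100·(1 + 0.5·1)/14 = 100·1.5/14 = 10.71.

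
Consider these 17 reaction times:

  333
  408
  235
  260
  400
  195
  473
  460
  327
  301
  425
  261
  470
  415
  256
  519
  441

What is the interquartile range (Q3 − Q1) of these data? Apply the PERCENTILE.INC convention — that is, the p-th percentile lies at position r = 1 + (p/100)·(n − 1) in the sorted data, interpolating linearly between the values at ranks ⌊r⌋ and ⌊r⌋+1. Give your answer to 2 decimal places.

180.00

Sorted: 195, 235, 256, 260, 261, 301, 327, 333, 400, 408, 415, 425, 441, 460, 470, 473, 519.
n = 17.
P25: r = 5 (integer) → 261.
P75: r = 13 (integer) → 441.
Difference: 441 − 261 = 180.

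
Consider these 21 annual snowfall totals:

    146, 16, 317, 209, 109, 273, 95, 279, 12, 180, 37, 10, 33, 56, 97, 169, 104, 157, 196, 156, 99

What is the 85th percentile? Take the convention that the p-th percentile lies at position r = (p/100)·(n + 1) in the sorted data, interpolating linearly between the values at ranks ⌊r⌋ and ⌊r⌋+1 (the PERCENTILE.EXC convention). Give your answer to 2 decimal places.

253.80

Sorted: 10, 12, 16, 33, 37, 56, 95, 97, 99, 104, 109, 146, 156, 157, 169, 180, 196, 209, 273, 279, 317.
n = 21.
r = (85/100)·(21 + 1) = 18.7.
Rank 18 is 209 and rank 19 is 273.
Interpolate: 209 + 0.7·(273 − 209) = 209 + 0.7·64 = 253.8.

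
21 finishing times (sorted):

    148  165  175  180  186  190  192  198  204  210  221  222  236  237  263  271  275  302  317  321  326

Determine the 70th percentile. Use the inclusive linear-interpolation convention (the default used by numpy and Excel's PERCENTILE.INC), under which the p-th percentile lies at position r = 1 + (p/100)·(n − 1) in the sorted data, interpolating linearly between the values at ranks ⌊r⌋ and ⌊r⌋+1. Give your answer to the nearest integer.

n = 21.
r = 1 + (70/100)·(21 − 1) = 1 + 14 = 15.
r is an integer, so P70 is the value at rank 15: 263.

263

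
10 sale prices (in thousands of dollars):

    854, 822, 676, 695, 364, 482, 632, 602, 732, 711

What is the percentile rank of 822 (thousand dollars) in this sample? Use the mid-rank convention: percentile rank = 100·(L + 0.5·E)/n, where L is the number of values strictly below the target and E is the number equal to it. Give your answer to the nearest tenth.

85.0

Sorted: 364, 482, 602, 632, 676, 695, 711, 732, 822, 854.
Count below 822: L = 8; count equal: E = 1; n = 10.
Percentile rank = 100·(8 + 0.5·1)/10 = 100·8.5/10 = 85.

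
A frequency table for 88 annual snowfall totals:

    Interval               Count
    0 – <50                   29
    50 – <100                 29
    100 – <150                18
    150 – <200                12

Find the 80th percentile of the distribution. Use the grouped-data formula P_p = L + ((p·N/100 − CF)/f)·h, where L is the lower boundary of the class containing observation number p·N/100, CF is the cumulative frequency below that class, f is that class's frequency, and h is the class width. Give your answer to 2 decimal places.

N = 88; target position k = 80/100 · 88 = 70.4.
Cumulative frequencies: 29, 58, 76, 88.
Observation 70.4 falls in the class 100 – <150.
L = 100, CF = 58, f = 18, h = 50.
P80 = 100 + ((70.4 − 58)/18)·50 = 100 + 34.4444 = 134.444.

134.44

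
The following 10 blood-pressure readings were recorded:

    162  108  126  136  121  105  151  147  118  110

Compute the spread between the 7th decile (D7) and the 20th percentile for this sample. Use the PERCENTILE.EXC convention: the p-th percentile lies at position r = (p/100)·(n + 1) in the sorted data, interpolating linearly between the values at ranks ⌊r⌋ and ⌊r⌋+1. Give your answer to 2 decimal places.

Sorted: 105, 108, 110, 118, 121, 126, 136, 147, 151, 162.
n = 10.
P20: r = 2.2; ranks 2–3 are 108, 110; interpolating gives 108.4.
P70: r = 7.7; ranks 7–8 are 136, 147; interpolating gives 143.7.
Difference: 143.7 − 108.4 = 35.3.

35.30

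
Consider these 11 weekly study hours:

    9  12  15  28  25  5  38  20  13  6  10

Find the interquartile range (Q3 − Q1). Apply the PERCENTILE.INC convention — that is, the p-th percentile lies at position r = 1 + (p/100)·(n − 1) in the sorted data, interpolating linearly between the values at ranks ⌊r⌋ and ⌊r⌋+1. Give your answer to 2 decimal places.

13.00

Sorted: 5, 6, 9, 10, 12, 13, 15, 20, 25, 28, 38.
n = 11.
P25: r = 3.5; ranks 3–4 are 9, 10; interpolating gives 9.5.
P75: r = 8.5; ranks 8–9 are 20, 25; interpolating gives 22.5.
Difference: 22.5 − 9.5 = 13.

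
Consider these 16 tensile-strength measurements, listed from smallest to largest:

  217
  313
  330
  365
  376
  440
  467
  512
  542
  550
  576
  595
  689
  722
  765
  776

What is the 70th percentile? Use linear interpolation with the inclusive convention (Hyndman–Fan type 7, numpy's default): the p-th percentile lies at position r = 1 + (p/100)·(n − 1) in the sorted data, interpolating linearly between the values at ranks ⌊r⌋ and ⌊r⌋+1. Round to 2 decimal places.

n = 16.
r = 1 + (70/100)·(16 − 1) = 1 + 10.5 = 11.5.
Rank 11 is 576 and rank 12 is 595.
Interpolate: 576 + 0.5·(595 − 576) = 576 + 0.5·19 = 585.5.

585.50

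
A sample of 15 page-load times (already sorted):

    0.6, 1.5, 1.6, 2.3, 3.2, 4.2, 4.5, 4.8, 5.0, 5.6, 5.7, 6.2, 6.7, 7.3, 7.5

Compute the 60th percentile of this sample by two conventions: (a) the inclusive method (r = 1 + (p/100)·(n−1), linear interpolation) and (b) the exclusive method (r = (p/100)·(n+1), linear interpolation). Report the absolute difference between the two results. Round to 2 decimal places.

0.12

n = 15.
(a) r = 9.4; between ranks 9 (5.0) and 10 (5.6): 5.24.
(b) r = 9.6; between ranks 9 (5.0) and 10 (5.6): 5.36.
|5.24 − 5.36| = 0.12.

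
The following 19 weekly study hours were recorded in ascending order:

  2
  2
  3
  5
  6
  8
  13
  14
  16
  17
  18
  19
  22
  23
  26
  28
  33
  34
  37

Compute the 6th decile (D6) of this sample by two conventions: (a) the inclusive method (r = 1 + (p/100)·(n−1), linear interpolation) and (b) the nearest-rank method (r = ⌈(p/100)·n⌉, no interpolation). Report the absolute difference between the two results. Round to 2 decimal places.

0.20

n = 19.
(a) r = 11.8; between ranks 11 (18) and 12 (19): 18.8.
(b) the nearest-rank method: rank 12 → 19.
|18.8 − 19| = 0.2.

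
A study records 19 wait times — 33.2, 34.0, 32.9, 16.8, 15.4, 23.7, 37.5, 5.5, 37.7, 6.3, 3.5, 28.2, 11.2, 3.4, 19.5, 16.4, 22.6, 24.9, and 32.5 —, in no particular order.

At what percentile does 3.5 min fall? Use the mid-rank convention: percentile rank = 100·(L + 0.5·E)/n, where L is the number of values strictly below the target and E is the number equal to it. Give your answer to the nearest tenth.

7.9

Sorted: 3.4, 3.5, 5.5, 6.3, 11.2, 15.4, 16.4, 16.8, 19.5, 22.6, 23.7, 24.9, 28.2, 32.5, 32.9, 33.2, 34.0, 37.5, 37.7.
Count below 3.5: L = 1; count equal: E = 1; n = 19.
Percentile rank = 100·(1 + 0.5·1)/19 = 100·1.5/19 = 7.895.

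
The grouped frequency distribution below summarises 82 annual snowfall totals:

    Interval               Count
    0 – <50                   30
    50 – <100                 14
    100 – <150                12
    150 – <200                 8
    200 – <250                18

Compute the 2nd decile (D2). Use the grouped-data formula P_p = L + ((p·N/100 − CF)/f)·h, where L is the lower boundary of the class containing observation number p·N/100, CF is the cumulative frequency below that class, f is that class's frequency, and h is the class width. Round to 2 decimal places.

N = 82; target position k = 20/100 · 82 = 16.4.
Cumulative frequencies: 30, 44, 56, 64, 82.
Observation 16.4 falls in the class 0 – <50.
L = 0, CF = 0, f = 30, h = 50.
P20 = 0 + ((16.4 − 0)/30)·50 = 0 + 27.3333 = 27.3333.

27.33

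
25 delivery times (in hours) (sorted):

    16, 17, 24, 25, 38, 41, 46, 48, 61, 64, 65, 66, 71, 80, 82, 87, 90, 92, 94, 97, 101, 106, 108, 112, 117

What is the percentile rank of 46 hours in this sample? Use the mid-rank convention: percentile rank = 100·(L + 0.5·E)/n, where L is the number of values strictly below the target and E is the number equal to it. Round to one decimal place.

Count below 46: L = 6; count equal: E = 1; n = 25.
Percentile rank = 100·(6 + 0.5·1)/25 = 100·6.5/25 = 26.

26.0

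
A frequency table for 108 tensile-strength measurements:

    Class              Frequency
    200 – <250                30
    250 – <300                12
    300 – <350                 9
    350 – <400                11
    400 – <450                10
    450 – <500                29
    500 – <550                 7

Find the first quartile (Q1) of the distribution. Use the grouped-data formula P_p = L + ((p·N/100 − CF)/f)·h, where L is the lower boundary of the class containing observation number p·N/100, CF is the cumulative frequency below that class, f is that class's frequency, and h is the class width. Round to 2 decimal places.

N = 108; target position k = 25/100 · 108 = 27.
Cumulative frequencies: 30, 42, 51, 62, 72, 101, 108.
Observation 27 falls in the class 200 – <250.
L = 200, CF = 0, f = 30, h = 50.
P25 = 200 + ((27 − 0)/30)·50 = 200 + 45 = 245.

245.00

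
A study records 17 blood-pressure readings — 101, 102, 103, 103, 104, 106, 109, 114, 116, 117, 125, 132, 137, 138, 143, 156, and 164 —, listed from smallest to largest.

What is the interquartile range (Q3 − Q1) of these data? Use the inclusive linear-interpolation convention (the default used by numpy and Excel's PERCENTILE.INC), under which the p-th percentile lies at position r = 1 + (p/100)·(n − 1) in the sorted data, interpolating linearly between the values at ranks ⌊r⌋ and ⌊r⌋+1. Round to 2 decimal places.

33.00

n = 17.
P25: r = 5 (integer) → 104.
P75: r = 13 (integer) → 137.
Difference: 137 − 104 = 33.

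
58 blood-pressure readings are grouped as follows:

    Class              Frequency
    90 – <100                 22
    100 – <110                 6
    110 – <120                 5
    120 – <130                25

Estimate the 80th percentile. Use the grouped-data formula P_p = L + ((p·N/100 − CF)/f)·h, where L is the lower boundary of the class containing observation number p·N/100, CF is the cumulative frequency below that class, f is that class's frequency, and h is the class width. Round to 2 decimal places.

N = 58; target position k = 80/100 · 58 = 46.4.
Cumulative frequencies: 22, 28, 33, 58.
Observation 46.4 falls in the class 120 – <130.
L = 120, CF = 33, f = 25, h = 10.
P80 = 120 + ((46.4 − 33)/25)·10 = 120 + 5.36 = 125.36.

125.36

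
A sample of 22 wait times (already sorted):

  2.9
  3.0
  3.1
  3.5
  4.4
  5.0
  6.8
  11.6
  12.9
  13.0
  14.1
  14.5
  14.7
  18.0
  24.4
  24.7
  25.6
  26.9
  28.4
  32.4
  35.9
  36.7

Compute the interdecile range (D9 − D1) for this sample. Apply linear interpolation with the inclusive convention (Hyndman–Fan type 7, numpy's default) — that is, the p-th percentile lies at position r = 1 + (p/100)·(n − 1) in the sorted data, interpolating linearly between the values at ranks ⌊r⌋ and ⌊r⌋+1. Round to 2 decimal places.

n = 22.
P10: r = 3.1; ranks 3–4 are 3.1, 3.5; interpolating gives 3.14.
P90: r = 19.9; ranks 19–20 are 28.4, 32.4; interpolating gives 32.
Difference: 32 − 3.14 = 28.86.

28.86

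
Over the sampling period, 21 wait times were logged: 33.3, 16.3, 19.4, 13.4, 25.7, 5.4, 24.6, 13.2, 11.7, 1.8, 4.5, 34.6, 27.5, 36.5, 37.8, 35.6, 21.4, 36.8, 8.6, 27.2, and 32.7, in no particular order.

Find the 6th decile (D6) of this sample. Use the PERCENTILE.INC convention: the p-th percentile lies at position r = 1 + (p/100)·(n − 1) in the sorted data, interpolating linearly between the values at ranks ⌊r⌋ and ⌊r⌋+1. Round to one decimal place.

Sorted: 1.8, 4.5, 5.4, 8.6, 11.7, 13.2, 13.4, 16.3, 19.4, 21.4, 24.6, 25.7, 27.2, 27.5, 32.7, 33.3, 34.6, 35.6, 36.5, 36.8, 37.8.
n = 21.
r = 1 + (60/100)·(21 − 1) = 1 + 12 = 13.
r is an integer, so P60 is the value at rank 13: 27.2.

27.2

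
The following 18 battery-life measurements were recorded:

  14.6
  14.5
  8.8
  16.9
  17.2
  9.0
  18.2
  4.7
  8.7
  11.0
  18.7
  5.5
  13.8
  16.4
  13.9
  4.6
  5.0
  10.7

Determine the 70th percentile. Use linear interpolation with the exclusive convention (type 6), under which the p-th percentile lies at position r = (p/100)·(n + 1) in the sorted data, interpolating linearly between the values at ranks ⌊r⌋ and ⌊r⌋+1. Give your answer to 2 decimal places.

Sorted: 4.6, 4.7, 5.0, 5.5, 8.7, 8.8, 9.0, 10.7, 11.0, 13.8, 13.9, 14.5, 14.6, 16.4, 16.9, 17.2, 18.2, 18.7.
n = 18.
r = (70/100)·(18 + 1) = 13.3.
Rank 13 is 14.6 and rank 14 is 16.4.
Interpolate: 14.6 + 0.3·(16.4 − 14.6) = 14.6 + 0.3·1.8 = 15.14.

15.14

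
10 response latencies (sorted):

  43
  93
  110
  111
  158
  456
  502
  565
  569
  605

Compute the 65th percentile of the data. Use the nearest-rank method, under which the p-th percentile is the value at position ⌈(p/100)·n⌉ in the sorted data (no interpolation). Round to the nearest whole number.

502

n = 10.
Position = ⌈65/100 · 10⌉ = ⌈6.5⌉ = 7.
The value at rank 7 is 502.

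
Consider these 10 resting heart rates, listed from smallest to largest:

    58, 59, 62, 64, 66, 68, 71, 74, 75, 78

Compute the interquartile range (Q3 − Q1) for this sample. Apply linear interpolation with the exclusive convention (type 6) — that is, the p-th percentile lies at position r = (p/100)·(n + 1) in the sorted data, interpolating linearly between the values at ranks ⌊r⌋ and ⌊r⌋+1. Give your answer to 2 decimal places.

13.00

n = 10.
P25: r = 2.75; ranks 2–3 are 59, 62; interpolating gives 61.25.
P75: r = 8.25; ranks 8–9 are 74, 75; interpolating gives 74.25.
Difference: 74.25 − 61.25 = 13.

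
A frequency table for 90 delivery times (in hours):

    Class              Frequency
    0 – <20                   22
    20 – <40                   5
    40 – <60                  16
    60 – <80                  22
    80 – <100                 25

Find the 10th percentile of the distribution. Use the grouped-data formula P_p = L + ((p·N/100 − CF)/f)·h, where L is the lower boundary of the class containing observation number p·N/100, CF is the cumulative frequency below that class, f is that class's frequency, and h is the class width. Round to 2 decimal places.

N = 90; target position k = 10/100 · 90 = 9.
Cumulative frequencies: 22, 27, 43, 65, 90.
Observation 9 falls in the class 0 – <20.
L = 0, CF = 0, f = 22, h = 20.
P10 = 0 + ((9 − 0)/22)·20 = 0 + 8.18182 = 8.18182.

8.18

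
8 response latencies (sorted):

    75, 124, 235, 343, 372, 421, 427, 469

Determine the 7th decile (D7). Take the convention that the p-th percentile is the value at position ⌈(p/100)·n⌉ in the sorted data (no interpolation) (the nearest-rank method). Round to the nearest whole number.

421

n = 8.
Position = ⌈70/100 · 8⌉ = ⌈5.6⌉ = 6.
The value at rank 6 is 421.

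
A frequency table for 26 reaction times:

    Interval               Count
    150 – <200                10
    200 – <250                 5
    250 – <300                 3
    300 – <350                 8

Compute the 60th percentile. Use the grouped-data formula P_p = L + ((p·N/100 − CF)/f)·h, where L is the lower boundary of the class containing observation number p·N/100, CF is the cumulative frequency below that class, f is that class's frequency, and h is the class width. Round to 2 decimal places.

260.00

N = 26; target position k = 60/100 · 26 = 15.6.
Cumulative frequencies: 10, 15, 18, 26.
Observation 15.6 falls in the class 250 – <300.
L = 250, CF = 15, f = 3, h = 50.
P60 = 250 + ((15.6 − 15)/3)·50 = 250 + 10 = 260.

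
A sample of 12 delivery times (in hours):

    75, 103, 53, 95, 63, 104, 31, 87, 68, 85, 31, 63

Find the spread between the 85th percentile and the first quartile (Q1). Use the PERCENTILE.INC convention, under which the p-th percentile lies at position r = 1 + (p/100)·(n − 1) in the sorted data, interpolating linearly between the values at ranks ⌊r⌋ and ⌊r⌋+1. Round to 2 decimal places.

37.30

Sorted: 31, 31, 53, 63, 63, 68, 75, 85, 87, 95, 103, 104.
n = 12.
P25: r = 3.75; ranks 3–4 are 53, 63; interpolating gives 60.5.
P85: r = 10.35; ranks 10–11 are 95, 103; interpolating gives 97.8.
Difference: 97.8 − 60.5 = 37.3.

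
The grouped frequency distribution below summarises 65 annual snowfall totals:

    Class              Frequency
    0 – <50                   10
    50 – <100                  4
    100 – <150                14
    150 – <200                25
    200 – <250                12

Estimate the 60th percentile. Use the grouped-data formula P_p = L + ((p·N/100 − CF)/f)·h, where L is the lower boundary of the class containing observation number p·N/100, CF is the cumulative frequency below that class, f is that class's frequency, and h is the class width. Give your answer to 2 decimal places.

N = 65; target position k = 60/100 · 65 = 39.
Cumulative frequencies: 10, 14, 28, 53, 65.
Observation 39 falls in the class 150 – <200.
L = 150, CF = 28, f = 25, h = 50.
P60 = 150 + ((39 − 28)/25)·50 = 150 + 22 = 172.

172.00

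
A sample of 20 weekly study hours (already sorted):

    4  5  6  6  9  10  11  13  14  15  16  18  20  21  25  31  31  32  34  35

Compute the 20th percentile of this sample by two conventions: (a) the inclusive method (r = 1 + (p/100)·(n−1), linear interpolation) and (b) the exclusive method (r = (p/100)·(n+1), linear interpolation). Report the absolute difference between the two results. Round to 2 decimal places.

1.80

n = 20.
(a) r = 4.8; between ranks 4 (6) and 5 (9): 8.4.
(b) r = 4.2; between ranks 4 (6) and 5 (9): 6.6.
|8.4 − 6.6| = 1.8.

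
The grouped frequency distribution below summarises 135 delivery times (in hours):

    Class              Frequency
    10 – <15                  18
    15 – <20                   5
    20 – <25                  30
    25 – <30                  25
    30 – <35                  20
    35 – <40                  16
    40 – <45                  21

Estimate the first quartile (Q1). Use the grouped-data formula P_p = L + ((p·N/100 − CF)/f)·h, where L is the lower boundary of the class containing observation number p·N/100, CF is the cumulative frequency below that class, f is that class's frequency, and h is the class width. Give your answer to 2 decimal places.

N = 135; target position k = 25/100 · 135 = 33.75.
Cumulative frequencies: 18, 23, 53, 78, 98, 114, 135.
Observation 33.75 falls in the class 20 – <25.
L = 20, CF = 23, f = 30, h = 5.
P25 = 20 + ((33.75 − 23)/30)·5 = 20 + 1.79167 = 21.7917.

21.79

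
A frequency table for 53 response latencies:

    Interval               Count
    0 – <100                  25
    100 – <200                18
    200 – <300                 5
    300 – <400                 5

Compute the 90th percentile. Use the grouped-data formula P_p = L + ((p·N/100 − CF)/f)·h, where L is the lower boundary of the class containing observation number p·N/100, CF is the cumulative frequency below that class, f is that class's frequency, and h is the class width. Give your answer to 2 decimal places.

N = 53; target position k = 90/100 · 53 = 47.7.
Cumulative frequencies: 25, 43, 48, 53.
Observation 47.7 falls in the class 200 – <300.
L = 200, CF = 43, f = 5, h = 100.
P90 = 200 + ((47.7 − 43)/5)·100 = 200 + 94 = 294.

294.00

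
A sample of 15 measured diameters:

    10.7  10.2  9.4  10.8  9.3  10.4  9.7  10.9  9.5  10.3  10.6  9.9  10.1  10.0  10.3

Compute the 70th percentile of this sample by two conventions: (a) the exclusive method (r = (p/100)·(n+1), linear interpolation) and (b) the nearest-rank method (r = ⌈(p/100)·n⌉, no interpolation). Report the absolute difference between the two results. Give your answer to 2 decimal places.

Sorted: 9.3, 9.4, 9.5, 9.7, 9.9, 10.0, 10.1, 10.2, 10.3, 10.3, 10.4, 10.6, 10.7, 10.8, 10.9.
n = 15.
(a) r = 11.2; between ranks 11 (10.4) and 12 (10.6): 10.44.
(b) the nearest-rank method: rank 11 → 10.4.
|10.44 − 10.4| = 0.04.

0.04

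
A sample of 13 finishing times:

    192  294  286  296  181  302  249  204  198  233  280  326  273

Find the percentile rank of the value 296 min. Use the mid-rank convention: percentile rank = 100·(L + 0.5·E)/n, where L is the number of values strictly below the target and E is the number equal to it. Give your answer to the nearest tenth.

80.8

Sorted: 181, 192, 198, 204, 233, 249, 273, 280, 286, 294, 296, 302, 326.
Count below 296: L = 10; count equal: E = 1; n = 13.
Percentile rank = 100·(10 + 0.5·1)/13 = 100·10.5/13 = 80.77.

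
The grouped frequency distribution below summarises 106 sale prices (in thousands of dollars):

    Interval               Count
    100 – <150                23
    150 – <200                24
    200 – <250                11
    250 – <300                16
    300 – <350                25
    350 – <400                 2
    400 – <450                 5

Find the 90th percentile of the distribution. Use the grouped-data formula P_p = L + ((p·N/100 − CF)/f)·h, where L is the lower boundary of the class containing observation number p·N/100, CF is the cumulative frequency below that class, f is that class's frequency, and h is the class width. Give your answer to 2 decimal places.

342.80

N = 106; target position k = 90/100 · 106 = 95.4.
Cumulative frequencies: 23, 47, 58, 74, 99, 101, 106.
Observation 95.4 falls in the class 300 – <350.
L = 300, CF = 74, f = 25, h = 50.
P90 = 300 + ((95.4 − 74)/25)·50 = 300 + 42.8 = 342.8.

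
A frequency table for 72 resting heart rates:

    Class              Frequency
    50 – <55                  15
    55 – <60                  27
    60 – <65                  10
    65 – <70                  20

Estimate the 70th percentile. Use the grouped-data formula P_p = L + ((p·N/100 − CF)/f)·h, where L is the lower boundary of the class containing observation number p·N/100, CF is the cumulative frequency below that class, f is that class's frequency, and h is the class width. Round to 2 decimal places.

64.20

N = 72; target position k = 70/100 · 72 = 50.4.
Cumulative frequencies: 15, 42, 52, 72.
Observation 50.4 falls in the class 60 – <65.
L = 60, CF = 42, f = 10, h = 5.
P70 = 60 + ((50.4 − 42)/10)·5 = 60 + 4.2 = 64.2.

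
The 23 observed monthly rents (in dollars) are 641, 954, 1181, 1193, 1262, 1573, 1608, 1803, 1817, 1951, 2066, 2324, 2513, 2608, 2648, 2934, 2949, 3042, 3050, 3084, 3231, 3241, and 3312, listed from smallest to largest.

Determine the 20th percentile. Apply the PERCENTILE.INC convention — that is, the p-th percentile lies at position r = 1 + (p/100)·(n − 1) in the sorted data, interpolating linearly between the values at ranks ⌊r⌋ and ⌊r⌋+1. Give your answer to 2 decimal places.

n = 23.
r = 1 + (20/100)·(23 − 1) = 1 + 4.4 = 5.4.
Rank 5 is 1262 and rank 6 is 1573.
Interpolate: 1262 + 0.4·(1573 − 1262) = 1262 + 0.4·311 = 1386.4.

1386.40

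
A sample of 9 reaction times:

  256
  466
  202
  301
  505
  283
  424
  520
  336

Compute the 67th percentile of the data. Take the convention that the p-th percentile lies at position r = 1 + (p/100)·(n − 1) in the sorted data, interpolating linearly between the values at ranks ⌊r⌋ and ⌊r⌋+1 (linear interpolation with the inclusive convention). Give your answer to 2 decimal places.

Sorted: 202, 256, 283, 301, 336, 424, 466, 505, 520.
n = 9.
r = 1 + (67/100)·(9 − 1) = 1 + 5.36 = 6.36.
Rank 6 is 424 and rank 7 is 466.
Interpolate: 424 + 0.36·(466 − 424) = 424 + 0.36·42 = 439.12.

439.12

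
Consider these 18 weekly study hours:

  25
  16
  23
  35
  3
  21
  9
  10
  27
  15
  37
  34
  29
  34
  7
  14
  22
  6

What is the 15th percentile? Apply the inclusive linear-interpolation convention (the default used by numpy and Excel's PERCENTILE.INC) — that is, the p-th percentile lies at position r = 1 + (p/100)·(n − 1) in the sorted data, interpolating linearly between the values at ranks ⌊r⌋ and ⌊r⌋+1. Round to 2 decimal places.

Sorted: 3, 6, 7, 9, 10, 14, 15, 16, 21, 22, 23, 25, 27, 29, 34, 34, 35, 37.
n = 18.
r = 1 + (15/100)·(18 − 1) = 1 + 2.55 = 3.55.
Rank 3 is 7 and rank 4 is 9.
Interpolate: 7 + 0.55·(9 − 7) = 7 + 0.55·2 = 8.1.

8.10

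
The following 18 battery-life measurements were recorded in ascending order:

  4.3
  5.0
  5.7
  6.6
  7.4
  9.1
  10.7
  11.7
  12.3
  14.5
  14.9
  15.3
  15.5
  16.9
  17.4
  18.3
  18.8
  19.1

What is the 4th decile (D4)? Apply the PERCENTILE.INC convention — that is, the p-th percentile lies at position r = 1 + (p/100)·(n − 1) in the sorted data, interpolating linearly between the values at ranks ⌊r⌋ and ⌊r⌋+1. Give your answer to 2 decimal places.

11.50

n = 18.
r = 1 + (40/100)·(18 − 1) = 1 + 6.8 = 7.8.
Rank 7 is 10.7 and rank 8 is 11.7.
Interpolate: 10.7 + 0.8·(11.7 − 10.7) = 10.7 + 0.8·1 = 11.5.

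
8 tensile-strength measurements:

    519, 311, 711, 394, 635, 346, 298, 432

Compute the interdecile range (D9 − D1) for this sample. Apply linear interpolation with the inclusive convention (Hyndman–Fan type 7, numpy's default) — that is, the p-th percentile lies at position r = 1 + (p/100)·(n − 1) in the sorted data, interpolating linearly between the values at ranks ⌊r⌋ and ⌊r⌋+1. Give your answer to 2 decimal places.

350.70

Sorted: 298, 311, 346, 394, 432, 519, 635, 711.
n = 8.
P10: r = 1.7; ranks 1–2 are 298, 311; interpolating gives 307.1.
P90: r = 7.3; ranks 7–8 are 635, 711; interpolating gives 657.8.
Difference: 657.8 − 307.1 = 350.7.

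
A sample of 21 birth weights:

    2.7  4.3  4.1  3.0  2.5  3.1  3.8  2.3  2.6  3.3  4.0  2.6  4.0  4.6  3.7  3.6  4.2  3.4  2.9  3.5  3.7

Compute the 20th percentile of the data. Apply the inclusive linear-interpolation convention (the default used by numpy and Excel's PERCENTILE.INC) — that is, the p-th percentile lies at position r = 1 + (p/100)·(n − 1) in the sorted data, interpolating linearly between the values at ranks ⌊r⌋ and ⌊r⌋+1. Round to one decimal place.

Sorted: 2.3, 2.5, 2.6, 2.6, 2.7, 2.9, 3.0, 3.1, 3.3, 3.4, 3.5, 3.6, 3.7, 3.7, 3.8, 4.0, 4.0, 4.1, 4.2, 4.3, 4.6.
n = 21.
r = 1 + (20/100)·(21 − 1) = 1 + 4 = 5.
r is an integer, so P20 is the value at rank 5: 2.7.

2.7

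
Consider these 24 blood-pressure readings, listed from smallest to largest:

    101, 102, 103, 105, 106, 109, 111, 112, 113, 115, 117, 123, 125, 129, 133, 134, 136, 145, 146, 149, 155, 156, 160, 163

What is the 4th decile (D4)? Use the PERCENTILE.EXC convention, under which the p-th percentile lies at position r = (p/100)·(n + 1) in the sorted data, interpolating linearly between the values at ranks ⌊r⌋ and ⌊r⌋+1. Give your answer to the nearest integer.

115

n = 24.
r = (40/100)·(24 + 1) = 10.
r is an integer, so P40 is the value at rank 10: 115.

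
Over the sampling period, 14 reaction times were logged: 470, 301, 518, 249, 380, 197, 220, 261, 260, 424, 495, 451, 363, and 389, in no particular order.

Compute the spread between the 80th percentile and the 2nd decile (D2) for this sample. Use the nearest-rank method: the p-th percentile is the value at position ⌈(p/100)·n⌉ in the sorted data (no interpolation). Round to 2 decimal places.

Sorted: 197, 220, 249, 260, 261, 301, 363, 380, 389, 424, 451, 470, 495, 518.
n = 14.
P20: rank ⌈20/100·14⌉ = 3 → 249.
P80: rank ⌈80/100·14⌉ = 12 → 470.
Difference: 470 − 249 = 221.

221.00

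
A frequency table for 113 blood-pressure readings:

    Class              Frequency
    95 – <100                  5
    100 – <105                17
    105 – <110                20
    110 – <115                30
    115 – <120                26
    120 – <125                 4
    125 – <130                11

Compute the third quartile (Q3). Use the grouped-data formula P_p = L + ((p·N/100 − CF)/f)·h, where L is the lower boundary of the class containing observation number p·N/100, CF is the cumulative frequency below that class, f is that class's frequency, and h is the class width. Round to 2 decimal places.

117.45

N = 113; target position k = 75/100 · 113 = 84.75.
Cumulative frequencies: 5, 22, 42, 72, 98, 102, 113.
Observation 84.75 falls in the class 115 – <120.
L = 115, CF = 72, f = 26, h = 5.
P75 = 115 + ((84.75 − 72)/26)·5 = 115 + 2.45192 = 117.452.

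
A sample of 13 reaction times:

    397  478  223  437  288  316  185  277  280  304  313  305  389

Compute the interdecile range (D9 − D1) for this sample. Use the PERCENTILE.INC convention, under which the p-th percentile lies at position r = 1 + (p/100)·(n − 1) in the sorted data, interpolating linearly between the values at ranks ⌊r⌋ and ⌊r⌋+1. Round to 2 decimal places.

195.20

Sorted: 185, 223, 277, 280, 288, 304, 305, 313, 316, 389, 397, 437, 478.
n = 13.
P10: r = 2.2; ranks 2–3 are 223, 277; interpolating gives 233.8.
P90: r = 11.8; ranks 11–12 are 397, 437; interpolating gives 429.
Difference: 429 − 233.8 = 195.2.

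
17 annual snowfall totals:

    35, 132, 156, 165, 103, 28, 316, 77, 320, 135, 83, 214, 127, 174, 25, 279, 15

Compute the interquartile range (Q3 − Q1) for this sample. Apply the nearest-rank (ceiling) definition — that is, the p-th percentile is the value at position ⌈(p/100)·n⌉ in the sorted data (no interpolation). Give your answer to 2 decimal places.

Sorted: 15, 25, 28, 35, 77, 83, 103, 127, 132, 135, 156, 165, 174, 214, 279, 316, 320.
n = 17.
P25: rank ⌈25/100·17⌉ = 5 → 77.
P75: rank ⌈75/100·17⌉ = 13 → 174.
Difference: 174 − 77 = 97.

97.00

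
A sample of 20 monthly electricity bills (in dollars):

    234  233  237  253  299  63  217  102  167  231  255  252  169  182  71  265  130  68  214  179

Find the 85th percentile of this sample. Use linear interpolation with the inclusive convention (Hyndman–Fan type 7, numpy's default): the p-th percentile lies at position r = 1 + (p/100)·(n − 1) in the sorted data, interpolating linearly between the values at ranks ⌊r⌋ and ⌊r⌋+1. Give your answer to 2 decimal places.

253.30

Sorted: 63, 68, 71, 102, 130, 167, 169, 179, 182, 214, 217, 231, 233, 234, 237, 252, 253, 255, 265, 299.
n = 20.
r = 1 + (85/100)·(20 − 1) = 1 + 16.15 = 17.15.
Rank 17 is 253 and rank 18 is 255.
Interpolate: 253 + 0.15·(255 − 253) = 253 + 0.15·2 = 253.3.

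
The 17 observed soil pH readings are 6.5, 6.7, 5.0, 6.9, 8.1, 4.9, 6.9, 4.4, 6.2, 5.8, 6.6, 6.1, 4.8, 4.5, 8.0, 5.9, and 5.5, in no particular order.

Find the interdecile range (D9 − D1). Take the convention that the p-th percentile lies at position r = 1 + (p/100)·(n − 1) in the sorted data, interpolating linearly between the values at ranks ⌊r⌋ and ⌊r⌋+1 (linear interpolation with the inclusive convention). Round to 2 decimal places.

2.66

Sorted: 4.4, 4.5, 4.8, 4.9, 5.0, 5.5, 5.8, 5.9, 6.1, 6.2, 6.5, 6.6, 6.7, 6.9, 6.9, 8.0, 8.1.
n = 17.
P10: r = 2.6; ranks 2–3 are 4.5, 4.8; interpolating gives 4.68.
P90: r = 15.4; ranks 15–16 are 6.9, 8.0; interpolating gives 7.34.
Difference: 7.34 − 4.68 = 2.66.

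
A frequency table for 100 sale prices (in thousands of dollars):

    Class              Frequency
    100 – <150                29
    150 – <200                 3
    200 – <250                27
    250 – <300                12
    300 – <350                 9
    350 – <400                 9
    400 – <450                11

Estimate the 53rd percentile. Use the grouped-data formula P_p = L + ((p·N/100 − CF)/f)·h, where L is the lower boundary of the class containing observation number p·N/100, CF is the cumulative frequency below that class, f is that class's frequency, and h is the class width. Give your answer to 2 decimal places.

N = 100; target position k = 53/100 · 100 = 53.
Cumulative frequencies: 29, 32, 59, 71, 80, 89, 100.
Observation 53 falls in the class 200 – <250.
L = 200, CF = 32, f = 27, h = 50.
P53 = 200 + ((53 − 32)/27)·50 = 200 + 38.8889 = 238.889.

238.89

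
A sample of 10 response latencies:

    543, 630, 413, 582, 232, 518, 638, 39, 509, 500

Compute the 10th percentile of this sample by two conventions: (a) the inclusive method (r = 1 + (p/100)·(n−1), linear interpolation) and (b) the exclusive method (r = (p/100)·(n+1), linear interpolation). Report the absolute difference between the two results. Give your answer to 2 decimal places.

154.40

Sorted: 39, 232, 413, 500, 509, 518, 543, 582, 630, 638.
n = 10.
(a) r = 1.9; between ranks 1 (39) and 2 (232): 212.7.
(b) r = 1.1; between ranks 1 (39) and 2 (232): 58.3.
|212.7 − 58.3| = 154.4.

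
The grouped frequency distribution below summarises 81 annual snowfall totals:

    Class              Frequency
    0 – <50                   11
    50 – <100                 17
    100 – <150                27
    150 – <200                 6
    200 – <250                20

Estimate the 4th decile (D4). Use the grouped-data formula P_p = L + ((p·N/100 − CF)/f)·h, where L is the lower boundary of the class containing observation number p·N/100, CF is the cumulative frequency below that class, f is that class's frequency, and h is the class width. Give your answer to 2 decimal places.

N = 81; target position k = 40/100 · 81 = 32.4.
Cumulative frequencies: 11, 28, 55, 61, 81.
Observation 32.4 falls in the class 100 – <150.
L = 100, CF = 28, f = 27, h = 50.
P40 = 100 + ((32.4 − 28)/27)·50 = 100 + 8.14815 = 108.148.

108.15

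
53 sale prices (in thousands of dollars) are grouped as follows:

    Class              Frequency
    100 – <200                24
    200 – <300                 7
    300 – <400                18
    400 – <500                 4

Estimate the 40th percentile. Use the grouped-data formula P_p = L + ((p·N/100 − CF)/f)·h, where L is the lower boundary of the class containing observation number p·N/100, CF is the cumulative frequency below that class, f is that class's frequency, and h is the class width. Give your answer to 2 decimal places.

N = 53; target position k = 40/100 · 53 = 21.2.
Cumulative frequencies: 24, 31, 49, 53.
Observation 21.2 falls in the class 100 – <200.
L = 100, CF = 0, f = 24, h = 100.
P40 = 100 + ((21.2 − 0)/24)·100 = 100 + 88.3333 = 188.333.

188.33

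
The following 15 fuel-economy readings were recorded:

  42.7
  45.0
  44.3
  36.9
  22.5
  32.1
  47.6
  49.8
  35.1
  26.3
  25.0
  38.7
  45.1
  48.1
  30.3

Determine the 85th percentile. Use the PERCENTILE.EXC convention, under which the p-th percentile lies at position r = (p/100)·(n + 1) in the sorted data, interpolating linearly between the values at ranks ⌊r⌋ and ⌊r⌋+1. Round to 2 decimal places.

Sorted: 22.5, 25.0, 26.3, 30.3, 32.1, 35.1, 36.9, 38.7, 42.7, 44.3, 45.0, 45.1, 47.6, 48.1, 49.8.
n = 15.
r = (85/100)·(15 + 1) = 13.6.
Rank 13 is 47.6 and rank 14 is 48.1.
Interpolate: 47.6 + 0.6·(48.1 − 47.6) = 47.6 + 0.6·0.5 = 47.9.

47.90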